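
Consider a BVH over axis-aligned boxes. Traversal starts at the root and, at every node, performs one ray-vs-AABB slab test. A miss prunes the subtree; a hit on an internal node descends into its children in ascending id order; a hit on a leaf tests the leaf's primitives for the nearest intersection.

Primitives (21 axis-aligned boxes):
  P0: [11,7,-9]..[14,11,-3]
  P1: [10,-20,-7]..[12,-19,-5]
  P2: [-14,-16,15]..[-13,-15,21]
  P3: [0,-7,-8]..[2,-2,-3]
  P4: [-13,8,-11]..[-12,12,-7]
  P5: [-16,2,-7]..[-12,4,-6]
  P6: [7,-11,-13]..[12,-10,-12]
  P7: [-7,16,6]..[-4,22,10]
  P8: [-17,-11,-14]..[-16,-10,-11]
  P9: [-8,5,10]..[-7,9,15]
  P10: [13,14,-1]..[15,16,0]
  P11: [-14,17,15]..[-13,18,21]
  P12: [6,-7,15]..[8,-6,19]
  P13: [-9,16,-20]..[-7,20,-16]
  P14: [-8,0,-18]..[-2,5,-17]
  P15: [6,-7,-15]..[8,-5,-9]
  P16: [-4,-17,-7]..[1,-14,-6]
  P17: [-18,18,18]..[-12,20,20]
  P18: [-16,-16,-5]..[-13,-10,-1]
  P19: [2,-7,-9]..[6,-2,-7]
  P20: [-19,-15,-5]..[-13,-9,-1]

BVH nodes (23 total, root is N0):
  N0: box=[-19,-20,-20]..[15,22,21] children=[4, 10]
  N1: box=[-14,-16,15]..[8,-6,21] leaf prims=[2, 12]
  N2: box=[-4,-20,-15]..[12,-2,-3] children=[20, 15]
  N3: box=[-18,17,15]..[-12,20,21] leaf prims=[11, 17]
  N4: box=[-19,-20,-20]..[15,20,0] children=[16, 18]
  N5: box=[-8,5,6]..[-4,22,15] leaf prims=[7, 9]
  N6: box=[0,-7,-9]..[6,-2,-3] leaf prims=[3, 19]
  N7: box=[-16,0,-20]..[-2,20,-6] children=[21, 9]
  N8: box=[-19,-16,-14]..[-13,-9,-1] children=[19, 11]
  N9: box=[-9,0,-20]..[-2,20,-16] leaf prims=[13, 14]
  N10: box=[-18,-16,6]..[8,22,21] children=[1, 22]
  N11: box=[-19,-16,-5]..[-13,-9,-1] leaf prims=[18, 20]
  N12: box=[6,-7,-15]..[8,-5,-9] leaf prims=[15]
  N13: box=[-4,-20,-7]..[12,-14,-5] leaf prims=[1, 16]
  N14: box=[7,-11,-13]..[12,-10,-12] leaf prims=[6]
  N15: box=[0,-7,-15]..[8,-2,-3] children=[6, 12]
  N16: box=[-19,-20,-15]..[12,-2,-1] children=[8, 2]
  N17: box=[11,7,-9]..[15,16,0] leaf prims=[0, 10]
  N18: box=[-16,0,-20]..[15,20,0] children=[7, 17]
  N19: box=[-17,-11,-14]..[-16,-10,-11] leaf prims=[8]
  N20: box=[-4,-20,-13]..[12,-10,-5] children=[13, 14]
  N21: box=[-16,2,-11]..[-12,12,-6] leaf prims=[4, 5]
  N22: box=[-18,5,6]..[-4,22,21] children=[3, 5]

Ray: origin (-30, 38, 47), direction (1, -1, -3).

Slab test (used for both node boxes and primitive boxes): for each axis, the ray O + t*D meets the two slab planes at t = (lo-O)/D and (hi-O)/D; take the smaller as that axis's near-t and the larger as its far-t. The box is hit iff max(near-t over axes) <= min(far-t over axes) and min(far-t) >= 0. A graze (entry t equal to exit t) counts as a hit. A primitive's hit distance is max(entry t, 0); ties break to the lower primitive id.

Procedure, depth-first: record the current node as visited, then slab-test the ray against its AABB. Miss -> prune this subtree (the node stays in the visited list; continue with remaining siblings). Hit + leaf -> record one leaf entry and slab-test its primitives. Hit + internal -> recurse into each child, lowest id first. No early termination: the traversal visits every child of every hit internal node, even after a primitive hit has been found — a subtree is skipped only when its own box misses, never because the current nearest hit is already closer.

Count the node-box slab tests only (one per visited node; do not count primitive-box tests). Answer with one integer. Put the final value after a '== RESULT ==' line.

Traverse from the root:
N0 x:[11,45] y:[16,58] z:[26/3,67/3] -> hit [16,67/3], descend [4, 10]
  N4 x:[11,45] y:[18,58] z:[47/3,67/3] -> hit [18,67/3], descend [16, 18]
    N16 x:[11,42] y:[40,58] z:[16,62/3] -> miss, prune
    N18 x:[14,45] y:[18,38] z:[47/3,67/3] -> hit [18,67/3], descend [7, 17]
      N7 x:[14,28] y:[18,38] z:[53/3,67/3] -> hit [18,67/3], descend [9, 21]
        N9 x:[21,28] y:[18,38] z:[21,67/3] -> hit [21,67/3] leaf, test {P13@t=21, P14(miss)}
        N21 x:[14,18] y:[26,36] z:[53/3,58/3] -> miss, prune
      N17 x:[41,45] y:[22,31] z:[47/3,56/3] -> miss, prune
  N10 x:[12,38] y:[16,54] z:[26/3,41/3] -> miss, prune

Summary -> nodes [0, 4, 16, 18, 7, 9, 21, 17, 10]; box-tests=9; leaf-entries=1; first=P13

== RESULT ==
9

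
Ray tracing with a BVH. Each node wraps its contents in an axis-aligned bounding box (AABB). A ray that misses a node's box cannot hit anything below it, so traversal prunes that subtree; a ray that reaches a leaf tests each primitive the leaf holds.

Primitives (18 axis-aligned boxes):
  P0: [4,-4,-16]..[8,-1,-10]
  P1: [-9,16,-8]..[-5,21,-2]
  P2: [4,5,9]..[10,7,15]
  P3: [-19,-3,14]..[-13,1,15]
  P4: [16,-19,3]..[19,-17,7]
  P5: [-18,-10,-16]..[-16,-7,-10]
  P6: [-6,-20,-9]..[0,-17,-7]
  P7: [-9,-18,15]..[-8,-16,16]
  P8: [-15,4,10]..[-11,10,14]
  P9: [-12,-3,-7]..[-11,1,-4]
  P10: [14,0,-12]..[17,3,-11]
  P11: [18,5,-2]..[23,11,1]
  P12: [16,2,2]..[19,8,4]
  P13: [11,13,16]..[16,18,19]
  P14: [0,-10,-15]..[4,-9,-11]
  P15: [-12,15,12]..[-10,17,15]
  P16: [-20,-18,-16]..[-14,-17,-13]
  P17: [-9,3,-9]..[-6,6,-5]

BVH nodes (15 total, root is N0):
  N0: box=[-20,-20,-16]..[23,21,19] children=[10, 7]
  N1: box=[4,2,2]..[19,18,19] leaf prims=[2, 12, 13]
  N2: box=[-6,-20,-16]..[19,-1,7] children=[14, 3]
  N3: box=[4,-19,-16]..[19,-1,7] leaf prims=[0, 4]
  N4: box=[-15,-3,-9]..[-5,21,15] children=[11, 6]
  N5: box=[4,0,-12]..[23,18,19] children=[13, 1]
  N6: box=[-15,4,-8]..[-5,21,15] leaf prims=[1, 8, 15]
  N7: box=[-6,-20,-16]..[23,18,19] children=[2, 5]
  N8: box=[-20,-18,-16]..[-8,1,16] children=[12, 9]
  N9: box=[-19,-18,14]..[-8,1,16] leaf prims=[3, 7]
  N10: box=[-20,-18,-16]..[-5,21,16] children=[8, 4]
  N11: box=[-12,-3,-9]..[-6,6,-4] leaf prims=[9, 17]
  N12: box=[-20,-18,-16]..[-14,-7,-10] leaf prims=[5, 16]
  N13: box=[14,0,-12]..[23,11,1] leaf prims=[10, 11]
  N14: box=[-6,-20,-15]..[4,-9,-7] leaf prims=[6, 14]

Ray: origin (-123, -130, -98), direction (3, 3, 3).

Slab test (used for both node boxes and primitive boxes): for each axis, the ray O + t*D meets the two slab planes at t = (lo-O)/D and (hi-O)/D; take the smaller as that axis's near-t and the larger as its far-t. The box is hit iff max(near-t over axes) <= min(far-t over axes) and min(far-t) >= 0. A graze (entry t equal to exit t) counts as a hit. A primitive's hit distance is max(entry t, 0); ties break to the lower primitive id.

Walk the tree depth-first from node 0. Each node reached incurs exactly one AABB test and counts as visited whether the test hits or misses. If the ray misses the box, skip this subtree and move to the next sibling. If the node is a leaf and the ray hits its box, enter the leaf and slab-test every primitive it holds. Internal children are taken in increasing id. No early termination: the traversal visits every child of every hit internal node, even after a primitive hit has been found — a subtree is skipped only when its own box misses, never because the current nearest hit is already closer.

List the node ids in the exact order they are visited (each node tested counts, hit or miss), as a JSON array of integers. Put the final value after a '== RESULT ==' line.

Walk:
N0 x:[103/3,146/3] y:[110/3,151/3] z:[82/3,39] -> hit [110/3,39], descend [7, 10]
  N7 x:[39,146/3] y:[110/3,148/3] z:[82/3,39] -> hit [39,39], descend [2, 5]
    N2 x:[39,142/3] y:[110/3,43] z:[82/3,35] -> miss, prune
    N5 x:[127/3,146/3] y:[130/3,148/3] z:[86/3,39] -> miss, prune
  N10 x:[103/3,118/3] y:[112/3,151/3] z:[82/3,38] -> hit [112/3,38], descend [4, 8]
    N4 x:[36,118/3] y:[127/3,151/3] z:[89/3,113/3] -> miss, prune
    N8 x:[103/3,115/3] y:[112/3,131/3] z:[82/3,38] -> hit [112/3,38], descend [9, 12]
      N9 x:[104/3,115/3] y:[112/3,131/3] z:[112/3,38] -> hit [112/3,38] leaf, test {P3(miss), P7@t=38}
      N12 x:[103/3,109/3] y:[112/3,41] z:[82/3,88/3] -> miss, prune

Visited [0, 7, 2, 5, 10, 4, 8, 9, 12]. Tests: 9 box, 1 leaf. Nearest: P7.

== RESULT ==
[0, 7, 2, 5, 10, 4, 8, 9, 12]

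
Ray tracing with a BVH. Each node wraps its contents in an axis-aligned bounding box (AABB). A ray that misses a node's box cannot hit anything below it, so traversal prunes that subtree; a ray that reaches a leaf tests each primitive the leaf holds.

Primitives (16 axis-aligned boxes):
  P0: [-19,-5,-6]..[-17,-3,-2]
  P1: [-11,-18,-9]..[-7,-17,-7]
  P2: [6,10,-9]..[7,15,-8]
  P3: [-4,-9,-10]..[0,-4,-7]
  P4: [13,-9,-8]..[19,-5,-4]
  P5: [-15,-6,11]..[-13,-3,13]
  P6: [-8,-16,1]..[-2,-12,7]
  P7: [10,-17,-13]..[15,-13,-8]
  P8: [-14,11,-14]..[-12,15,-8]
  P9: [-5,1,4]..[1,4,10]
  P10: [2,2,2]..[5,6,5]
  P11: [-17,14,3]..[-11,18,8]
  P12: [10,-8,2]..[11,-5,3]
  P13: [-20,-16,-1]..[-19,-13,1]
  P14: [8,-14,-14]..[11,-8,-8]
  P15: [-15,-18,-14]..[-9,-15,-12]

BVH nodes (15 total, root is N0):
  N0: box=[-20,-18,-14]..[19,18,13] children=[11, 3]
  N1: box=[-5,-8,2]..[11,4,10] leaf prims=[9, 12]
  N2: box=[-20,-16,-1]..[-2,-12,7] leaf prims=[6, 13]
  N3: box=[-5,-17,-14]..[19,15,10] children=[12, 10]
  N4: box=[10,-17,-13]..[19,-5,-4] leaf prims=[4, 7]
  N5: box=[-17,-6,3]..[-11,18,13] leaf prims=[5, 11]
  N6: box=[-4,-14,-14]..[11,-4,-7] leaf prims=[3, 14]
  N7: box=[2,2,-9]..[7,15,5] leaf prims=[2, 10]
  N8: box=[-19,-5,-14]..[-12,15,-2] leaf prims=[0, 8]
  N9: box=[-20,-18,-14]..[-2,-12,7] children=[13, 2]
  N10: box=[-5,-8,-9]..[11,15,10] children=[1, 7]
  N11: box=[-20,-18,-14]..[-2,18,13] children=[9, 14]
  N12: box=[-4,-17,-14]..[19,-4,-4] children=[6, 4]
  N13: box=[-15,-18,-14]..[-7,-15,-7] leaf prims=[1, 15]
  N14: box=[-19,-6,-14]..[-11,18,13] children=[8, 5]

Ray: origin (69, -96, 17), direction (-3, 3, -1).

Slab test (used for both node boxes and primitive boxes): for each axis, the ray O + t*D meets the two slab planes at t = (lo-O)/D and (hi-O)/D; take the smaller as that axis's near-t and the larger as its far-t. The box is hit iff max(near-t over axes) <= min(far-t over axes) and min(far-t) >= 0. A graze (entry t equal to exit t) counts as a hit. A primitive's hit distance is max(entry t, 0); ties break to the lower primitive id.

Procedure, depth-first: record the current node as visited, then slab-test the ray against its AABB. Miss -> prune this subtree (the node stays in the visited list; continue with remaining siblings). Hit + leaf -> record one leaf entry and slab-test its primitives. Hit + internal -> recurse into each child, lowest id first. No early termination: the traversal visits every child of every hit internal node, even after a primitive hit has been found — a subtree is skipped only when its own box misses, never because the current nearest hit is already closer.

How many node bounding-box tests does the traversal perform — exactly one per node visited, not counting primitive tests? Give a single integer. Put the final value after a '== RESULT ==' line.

Walk:
N0 x:[50/3,89/3] y:[26,38] z:[4,31] -> hit [26,89/3], descend [3, 11]
  N3 x:[50/3,74/3] y:[79/3,37] z:[7,31] -> miss, prune
  N11 x:[71/3,89/3] y:[26,38] z:[4,31] -> hit [26,89/3], descend [9, 14]
    N9 x:[71/3,89/3] y:[26,28] z:[10,31] -> hit [26,28], descend [2, 13]
      N2 x:[71/3,89/3] y:[80/3,28] z:[10,18] -> miss, prune
      N13 x:[76/3,28] y:[26,27] z:[24,31] -> hit [26,27] leaf, test {P1@t=26, P15(miss)}
    N14 x:[80/3,88/3] y:[30,38] z:[4,31] -> miss, prune

Summary -> nodes [0, 3, 11, 9, 2, 13, 14]; box-tests=7; leaf-entries=1; first=P1

== RESULT ==
7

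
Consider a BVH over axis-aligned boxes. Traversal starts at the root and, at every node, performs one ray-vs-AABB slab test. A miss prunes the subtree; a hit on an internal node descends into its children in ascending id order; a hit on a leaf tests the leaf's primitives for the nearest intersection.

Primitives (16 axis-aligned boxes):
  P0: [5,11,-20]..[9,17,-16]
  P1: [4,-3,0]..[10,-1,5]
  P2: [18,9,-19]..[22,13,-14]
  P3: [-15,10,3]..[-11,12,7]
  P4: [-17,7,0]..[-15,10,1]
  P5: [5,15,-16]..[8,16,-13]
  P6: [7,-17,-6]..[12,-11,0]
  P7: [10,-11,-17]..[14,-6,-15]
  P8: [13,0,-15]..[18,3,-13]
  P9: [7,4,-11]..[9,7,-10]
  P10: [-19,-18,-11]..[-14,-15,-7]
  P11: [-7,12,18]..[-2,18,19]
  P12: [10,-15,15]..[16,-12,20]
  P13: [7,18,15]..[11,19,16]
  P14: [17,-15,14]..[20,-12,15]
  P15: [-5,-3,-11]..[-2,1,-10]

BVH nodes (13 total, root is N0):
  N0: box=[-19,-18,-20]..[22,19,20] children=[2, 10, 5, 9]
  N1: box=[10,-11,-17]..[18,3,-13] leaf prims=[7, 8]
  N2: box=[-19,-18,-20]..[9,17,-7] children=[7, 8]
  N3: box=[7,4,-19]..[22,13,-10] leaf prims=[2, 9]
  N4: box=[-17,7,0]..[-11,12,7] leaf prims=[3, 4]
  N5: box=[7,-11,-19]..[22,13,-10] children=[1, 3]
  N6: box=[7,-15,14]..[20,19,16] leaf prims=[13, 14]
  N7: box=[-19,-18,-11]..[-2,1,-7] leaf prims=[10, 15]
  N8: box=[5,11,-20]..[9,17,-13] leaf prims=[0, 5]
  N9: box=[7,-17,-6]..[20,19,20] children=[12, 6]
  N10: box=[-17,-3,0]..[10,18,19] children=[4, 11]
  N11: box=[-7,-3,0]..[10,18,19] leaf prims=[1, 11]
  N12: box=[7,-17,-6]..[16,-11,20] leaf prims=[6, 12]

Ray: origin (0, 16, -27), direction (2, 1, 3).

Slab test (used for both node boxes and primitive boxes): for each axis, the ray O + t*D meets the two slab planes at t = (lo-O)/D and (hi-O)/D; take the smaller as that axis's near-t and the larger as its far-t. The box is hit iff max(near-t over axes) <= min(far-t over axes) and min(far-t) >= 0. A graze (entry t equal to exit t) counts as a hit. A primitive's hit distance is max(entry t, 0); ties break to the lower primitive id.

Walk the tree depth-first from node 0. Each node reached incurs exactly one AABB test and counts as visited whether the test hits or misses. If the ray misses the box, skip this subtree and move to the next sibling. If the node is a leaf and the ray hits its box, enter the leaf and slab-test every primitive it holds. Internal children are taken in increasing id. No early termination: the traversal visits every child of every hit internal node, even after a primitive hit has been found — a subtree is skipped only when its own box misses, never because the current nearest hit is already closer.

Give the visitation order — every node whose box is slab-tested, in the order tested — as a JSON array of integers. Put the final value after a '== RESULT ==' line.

Trace the traversal:
N0 x:[-19/2,11] y:[-34,3] z:[7/3,47/3] -> hit [7/3,3], descend [2, 5, 9, 10]
  N2 x:[-19/2,9/2] y:[-34,1] z:[7/3,20/3] -> miss, prune
  N5 x:[7/2,11] y:[-27,-3] z:[8/3,17/3] -> miss, prune
  N9 x:[7/2,10] y:[-33,3] z:[7,47/3] -> miss, prune
  N10 x:[-17/2,5] y:[-19,2] z:[9,46/3] -> miss, prune

order=[0, 2, 5, 9, 10]  |boxes|=5  |leaves|=0  hit=miss

== RESULT ==
[0, 2, 5, 9, 10]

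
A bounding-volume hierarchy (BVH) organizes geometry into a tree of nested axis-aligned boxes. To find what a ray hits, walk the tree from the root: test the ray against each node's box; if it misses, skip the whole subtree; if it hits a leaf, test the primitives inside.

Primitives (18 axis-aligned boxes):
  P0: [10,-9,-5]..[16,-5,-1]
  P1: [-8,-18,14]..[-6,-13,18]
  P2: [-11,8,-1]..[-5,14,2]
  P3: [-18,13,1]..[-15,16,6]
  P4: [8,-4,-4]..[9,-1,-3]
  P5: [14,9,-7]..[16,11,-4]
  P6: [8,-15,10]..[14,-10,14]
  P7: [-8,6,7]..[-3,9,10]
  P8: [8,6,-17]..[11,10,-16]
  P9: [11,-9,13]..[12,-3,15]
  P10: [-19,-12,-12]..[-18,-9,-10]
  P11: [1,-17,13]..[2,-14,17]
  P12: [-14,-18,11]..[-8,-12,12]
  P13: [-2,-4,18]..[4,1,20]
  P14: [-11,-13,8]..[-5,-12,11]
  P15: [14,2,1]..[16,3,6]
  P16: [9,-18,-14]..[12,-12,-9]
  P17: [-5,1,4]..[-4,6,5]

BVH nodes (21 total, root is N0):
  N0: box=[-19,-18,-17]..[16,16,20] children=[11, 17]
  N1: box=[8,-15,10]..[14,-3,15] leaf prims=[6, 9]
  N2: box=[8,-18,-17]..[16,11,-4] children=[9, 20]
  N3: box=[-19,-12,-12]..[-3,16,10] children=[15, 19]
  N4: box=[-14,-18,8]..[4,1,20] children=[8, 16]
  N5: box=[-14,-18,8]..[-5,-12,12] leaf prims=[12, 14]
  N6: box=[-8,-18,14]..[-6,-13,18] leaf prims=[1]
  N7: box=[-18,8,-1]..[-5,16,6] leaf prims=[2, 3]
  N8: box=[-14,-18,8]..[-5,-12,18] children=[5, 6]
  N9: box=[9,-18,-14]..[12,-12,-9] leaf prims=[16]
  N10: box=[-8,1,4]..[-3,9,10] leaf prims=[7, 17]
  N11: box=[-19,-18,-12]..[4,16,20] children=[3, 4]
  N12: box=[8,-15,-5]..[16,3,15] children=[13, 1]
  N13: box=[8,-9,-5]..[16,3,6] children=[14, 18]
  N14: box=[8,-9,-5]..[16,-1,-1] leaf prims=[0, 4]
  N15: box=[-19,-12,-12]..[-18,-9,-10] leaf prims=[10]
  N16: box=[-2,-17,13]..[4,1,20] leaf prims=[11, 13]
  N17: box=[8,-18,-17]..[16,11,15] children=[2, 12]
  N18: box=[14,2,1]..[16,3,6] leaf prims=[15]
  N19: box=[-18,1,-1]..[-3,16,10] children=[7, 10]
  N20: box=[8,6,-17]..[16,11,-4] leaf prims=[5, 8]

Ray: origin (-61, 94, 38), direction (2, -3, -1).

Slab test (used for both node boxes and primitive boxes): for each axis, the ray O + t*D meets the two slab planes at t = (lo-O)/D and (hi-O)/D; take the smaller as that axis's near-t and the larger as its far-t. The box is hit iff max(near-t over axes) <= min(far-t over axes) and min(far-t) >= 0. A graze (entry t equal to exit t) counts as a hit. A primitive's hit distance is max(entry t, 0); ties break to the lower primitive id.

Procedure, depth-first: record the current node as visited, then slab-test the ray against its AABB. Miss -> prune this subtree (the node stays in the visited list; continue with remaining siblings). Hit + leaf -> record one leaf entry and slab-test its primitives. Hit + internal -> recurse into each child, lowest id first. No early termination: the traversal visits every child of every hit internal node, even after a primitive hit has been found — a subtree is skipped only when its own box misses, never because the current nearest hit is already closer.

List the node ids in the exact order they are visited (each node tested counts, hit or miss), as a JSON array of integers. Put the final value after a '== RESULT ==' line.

Traverse from the root:
N0 x:[21,77/2] y:[26,112/3] z:[18,55] -> hit [26,112/3], descend [11, 17]
  N11 x:[21,65/2] y:[26,112/3] z:[18,50] -> hit [26,65/2], descend [3, 4]
    N3 x:[21,29] y:[26,106/3] z:[28,50] -> hit [28,29], descend [15, 19]
      N15 x:[21,43/2] y:[103/3,106/3] z:[48,50] -> miss, prune
      N19 x:[43/2,29] y:[26,31] z:[28,39] -> hit [28,29], descend [7, 10]
        N7 x:[43/2,28] y:[26,86/3] z:[32,39] -> miss, prune
        N10 x:[53/2,29] y:[85/3,31] z:[28,34] -> hit [85/3,29] leaf, test {P7@t=85/3, P17(miss)}
    N4 x:[47/2,65/2] y:[31,112/3] z:[18,30] -> miss, prune
  N17 x:[69/2,77/2] y:[83/3,112/3] z:[23,55] -> hit [69/2,112/3], descend [2, 12]
    N2 x:[69/2,77/2] y:[83/3,112/3] z:[42,55] -> miss, prune
    N12 x:[69/2,77/2] y:[91/3,109/3] z:[23,43] -> hit [69/2,109/3], descend [1, 13]
      N1 x:[69/2,75/2] y:[97/3,109/3] z:[23,28] -> miss, prune
      N13 x:[69/2,77/2] y:[91/3,103/3] z:[32,43] -> miss, prune

order=[0, 11, 3, 15, 19, 7, 10, 4, 17, 2, 12, 1, 13]  |boxes|=13  |leaves|=1  hit=P7

== RESULT ==
[0, 11, 3, 15, 19, 7, 10, 4, 17, 2, 12, 1, 13]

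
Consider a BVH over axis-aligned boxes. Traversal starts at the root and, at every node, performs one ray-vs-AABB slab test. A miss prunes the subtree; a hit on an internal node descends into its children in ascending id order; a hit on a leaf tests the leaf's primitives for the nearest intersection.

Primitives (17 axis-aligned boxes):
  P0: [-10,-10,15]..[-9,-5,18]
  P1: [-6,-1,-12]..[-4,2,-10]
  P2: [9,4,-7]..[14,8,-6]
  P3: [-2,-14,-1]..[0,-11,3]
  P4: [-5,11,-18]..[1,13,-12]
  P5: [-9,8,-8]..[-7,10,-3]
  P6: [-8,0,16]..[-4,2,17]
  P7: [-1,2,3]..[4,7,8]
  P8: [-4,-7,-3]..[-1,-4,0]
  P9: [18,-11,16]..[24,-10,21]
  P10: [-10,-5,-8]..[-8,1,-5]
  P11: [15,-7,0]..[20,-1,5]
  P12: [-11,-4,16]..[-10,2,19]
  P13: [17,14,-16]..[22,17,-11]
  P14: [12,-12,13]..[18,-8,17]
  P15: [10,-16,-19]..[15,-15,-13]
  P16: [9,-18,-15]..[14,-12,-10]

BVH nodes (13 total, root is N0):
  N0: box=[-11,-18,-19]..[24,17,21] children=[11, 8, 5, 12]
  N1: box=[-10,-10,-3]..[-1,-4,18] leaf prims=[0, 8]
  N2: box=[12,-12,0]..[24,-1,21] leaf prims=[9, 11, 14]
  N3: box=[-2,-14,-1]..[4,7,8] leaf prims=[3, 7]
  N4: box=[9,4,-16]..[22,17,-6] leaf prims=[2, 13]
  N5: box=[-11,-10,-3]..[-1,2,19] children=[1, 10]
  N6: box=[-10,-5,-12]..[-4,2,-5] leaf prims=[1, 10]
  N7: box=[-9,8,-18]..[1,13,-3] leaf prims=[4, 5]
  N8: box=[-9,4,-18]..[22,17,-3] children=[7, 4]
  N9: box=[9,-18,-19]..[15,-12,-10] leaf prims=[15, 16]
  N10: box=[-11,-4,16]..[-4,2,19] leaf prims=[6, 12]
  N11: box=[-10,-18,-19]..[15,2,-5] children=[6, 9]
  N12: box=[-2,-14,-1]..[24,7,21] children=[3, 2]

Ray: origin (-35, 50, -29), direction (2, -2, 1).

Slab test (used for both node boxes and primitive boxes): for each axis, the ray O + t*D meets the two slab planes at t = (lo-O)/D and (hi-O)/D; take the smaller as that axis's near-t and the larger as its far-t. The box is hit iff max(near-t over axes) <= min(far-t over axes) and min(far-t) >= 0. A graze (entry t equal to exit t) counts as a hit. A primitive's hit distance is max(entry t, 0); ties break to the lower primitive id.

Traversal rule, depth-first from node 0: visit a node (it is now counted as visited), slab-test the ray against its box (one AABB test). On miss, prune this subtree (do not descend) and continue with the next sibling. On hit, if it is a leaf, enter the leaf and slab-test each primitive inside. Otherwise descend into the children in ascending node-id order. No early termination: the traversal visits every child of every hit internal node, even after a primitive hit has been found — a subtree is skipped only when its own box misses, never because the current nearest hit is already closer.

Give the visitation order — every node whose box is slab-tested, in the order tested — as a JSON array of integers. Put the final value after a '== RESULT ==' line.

Walk:
N0 x:[12,59/2] y:[33/2,34] z:[10,50] -> hit [33/2,59/2], descend [5, 8, 11, 12]
  N5 x:[12,17] y:[24,30] z:[26,48] -> miss, prune
  N8 x:[13,57/2] y:[33/2,23] z:[11,26] -> hit [33/2,23], descend [4, 7]
    N4 x:[22,57/2] y:[33/2,23] z:[13,23] -> hit [22,23] leaf, test {P2@t=22, P13(miss)}
    N7 x:[13,18] y:[37/2,21] z:[11,26] -> miss, prune
  N11 x:[25/2,25] y:[24,34] z:[10,24] -> hit [24,24], descend [6, 9]
    N6 x:[25/2,31/2] y:[24,55/2] z:[17,24] -> miss, prune
    N9 x:[22,25] y:[31,34] z:[10,19] -> miss, prune
  N12 x:[33/2,59/2] y:[43/2,32] z:[28,50] -> hit [28,59/2], descend [2, 3]
    N2 x:[47/2,59/2] y:[51/2,31] z:[29,50] -> hit [29,59/2] leaf, test {P9(miss), P11(miss), P14(miss)}
    N3 x:[33/2,39/2] y:[43/2,32] z:[28,37] -> miss, prune

Summary -> nodes [0, 5, 8, 4, 7, 11, 6, 9, 12, 2, 3]; box-tests=11; leaf-entries=2; first=P2

== RESULT ==
[0, 5, 8, 4, 7, 11, 6, 9, 12, 2, 3]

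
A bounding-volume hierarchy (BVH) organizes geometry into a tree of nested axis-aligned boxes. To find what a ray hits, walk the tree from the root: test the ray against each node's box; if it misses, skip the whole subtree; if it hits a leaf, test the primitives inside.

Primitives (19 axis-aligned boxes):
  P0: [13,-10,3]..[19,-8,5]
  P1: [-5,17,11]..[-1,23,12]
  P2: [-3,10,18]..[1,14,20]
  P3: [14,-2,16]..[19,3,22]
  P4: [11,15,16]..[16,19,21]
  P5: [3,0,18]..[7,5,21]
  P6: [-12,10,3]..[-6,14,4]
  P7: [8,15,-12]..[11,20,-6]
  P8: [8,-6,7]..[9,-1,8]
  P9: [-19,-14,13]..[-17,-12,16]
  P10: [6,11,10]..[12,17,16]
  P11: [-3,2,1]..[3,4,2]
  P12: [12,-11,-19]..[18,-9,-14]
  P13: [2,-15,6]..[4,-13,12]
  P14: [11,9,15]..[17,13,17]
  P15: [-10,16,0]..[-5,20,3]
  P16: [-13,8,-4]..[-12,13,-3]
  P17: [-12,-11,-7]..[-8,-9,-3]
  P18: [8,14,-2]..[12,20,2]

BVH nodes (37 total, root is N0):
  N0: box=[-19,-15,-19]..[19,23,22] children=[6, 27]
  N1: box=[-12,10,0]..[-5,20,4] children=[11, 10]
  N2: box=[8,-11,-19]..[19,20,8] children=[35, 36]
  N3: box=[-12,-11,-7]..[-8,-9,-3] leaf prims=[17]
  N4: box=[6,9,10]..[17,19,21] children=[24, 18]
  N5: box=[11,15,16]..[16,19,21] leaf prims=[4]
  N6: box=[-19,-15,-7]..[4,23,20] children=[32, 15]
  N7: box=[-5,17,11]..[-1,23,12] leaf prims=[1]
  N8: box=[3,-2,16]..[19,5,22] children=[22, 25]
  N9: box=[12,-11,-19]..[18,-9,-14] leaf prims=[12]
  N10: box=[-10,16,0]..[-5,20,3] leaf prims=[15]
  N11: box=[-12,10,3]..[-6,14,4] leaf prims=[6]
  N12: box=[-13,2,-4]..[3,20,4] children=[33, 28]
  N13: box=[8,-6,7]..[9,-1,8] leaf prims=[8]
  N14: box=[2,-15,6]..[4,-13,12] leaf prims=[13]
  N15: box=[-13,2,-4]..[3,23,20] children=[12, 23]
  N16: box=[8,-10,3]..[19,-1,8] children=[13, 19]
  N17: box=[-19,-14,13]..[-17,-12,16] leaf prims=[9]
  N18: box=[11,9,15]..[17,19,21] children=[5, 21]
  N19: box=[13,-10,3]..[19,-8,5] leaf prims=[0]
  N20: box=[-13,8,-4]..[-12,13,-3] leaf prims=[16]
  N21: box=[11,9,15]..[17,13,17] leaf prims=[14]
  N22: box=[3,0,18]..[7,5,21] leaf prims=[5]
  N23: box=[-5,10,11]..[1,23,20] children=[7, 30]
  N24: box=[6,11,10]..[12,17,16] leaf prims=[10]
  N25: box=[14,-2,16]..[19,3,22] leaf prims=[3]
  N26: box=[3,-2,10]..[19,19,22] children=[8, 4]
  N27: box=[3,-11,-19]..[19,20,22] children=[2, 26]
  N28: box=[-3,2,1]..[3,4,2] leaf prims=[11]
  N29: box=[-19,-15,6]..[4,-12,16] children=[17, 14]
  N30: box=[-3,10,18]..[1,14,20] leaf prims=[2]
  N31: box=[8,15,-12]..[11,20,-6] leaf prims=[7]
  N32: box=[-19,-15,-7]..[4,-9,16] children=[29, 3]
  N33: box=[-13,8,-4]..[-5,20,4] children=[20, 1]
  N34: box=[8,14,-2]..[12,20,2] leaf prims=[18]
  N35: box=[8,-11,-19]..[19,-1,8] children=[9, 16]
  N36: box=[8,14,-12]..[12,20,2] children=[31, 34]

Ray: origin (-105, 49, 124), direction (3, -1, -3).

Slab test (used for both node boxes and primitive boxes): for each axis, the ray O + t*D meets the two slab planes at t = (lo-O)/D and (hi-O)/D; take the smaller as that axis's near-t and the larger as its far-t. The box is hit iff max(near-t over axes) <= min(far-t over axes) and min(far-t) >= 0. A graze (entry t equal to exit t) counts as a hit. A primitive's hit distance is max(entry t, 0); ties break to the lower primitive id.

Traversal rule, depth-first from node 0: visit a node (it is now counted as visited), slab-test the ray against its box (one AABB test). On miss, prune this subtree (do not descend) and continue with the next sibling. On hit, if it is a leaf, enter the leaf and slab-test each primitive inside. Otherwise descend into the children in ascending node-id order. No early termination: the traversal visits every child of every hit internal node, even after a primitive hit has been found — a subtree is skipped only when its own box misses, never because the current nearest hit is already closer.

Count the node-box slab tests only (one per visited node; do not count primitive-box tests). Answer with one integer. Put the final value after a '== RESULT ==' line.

Trace the traversal:
N0 x:[86/3,124/3] y:[26,64] z:[34,143/3] -> hit [34,124/3], descend [6, 27]
  N6 x:[86/3,109/3] y:[26,64] z:[104/3,131/3] -> hit [104/3,109/3], descend [15, 32]
    N15 x:[92/3,36] y:[26,47] z:[104/3,128/3] -> hit [104/3,36], descend [12, 23]
      N12 x:[92/3,36] y:[29,47] z:[40,128/3] -> miss, prune
      N23 x:[100/3,106/3] y:[26,39] z:[104/3,113/3] -> hit [104/3,106/3], descend [7, 30]
        N7 x:[100/3,104/3] y:[26,32] z:[112/3,113/3] -> miss, prune
        N30 x:[34,106/3] y:[35,39] z:[104/3,106/3] -> hit [35,106/3] leaf, test {P2@t=35}
    N32 x:[86/3,109/3] y:[58,64] z:[36,131/3] -> miss, prune
  N27 x:[36,124/3] y:[29,60] z:[34,143/3] -> hit [36,124/3], descend [2, 26]
    N2 x:[113/3,124/3] y:[29,60] z:[116/3,143/3] -> hit [116/3,124/3], descend [35, 36]
      N35 x:[113/3,124/3] y:[50,60] z:[116/3,143/3] -> miss, prune
      N36 x:[113/3,39] y:[29,35] z:[122/3,136/3] -> miss, prune
    N26 x:[36,124/3] y:[30,51] z:[34,38] -> hit [36,38], descend [4, 8]
      N4 x:[37,122/3] y:[30,40] z:[103/3,38] -> hit [37,38], descend [18, 24]
        N18 x:[116/3,122/3] y:[30,40] z:[103/3,109/3] -> miss, prune
        N24 x:[37,39] y:[32,38] z:[36,38] -> hit [37,38] leaf, test {P10@t=37}
      N8 x:[36,124/3] y:[44,51] z:[34,36] -> miss, prune

Visited [0, 6, 15, 12, 23, 7, 30, 32, 27, 2, 35, 36, 26, 4, 18, 24, 8]. Tests: 17 box, 2 leaf. Nearest: P2.

== RESULT ==
17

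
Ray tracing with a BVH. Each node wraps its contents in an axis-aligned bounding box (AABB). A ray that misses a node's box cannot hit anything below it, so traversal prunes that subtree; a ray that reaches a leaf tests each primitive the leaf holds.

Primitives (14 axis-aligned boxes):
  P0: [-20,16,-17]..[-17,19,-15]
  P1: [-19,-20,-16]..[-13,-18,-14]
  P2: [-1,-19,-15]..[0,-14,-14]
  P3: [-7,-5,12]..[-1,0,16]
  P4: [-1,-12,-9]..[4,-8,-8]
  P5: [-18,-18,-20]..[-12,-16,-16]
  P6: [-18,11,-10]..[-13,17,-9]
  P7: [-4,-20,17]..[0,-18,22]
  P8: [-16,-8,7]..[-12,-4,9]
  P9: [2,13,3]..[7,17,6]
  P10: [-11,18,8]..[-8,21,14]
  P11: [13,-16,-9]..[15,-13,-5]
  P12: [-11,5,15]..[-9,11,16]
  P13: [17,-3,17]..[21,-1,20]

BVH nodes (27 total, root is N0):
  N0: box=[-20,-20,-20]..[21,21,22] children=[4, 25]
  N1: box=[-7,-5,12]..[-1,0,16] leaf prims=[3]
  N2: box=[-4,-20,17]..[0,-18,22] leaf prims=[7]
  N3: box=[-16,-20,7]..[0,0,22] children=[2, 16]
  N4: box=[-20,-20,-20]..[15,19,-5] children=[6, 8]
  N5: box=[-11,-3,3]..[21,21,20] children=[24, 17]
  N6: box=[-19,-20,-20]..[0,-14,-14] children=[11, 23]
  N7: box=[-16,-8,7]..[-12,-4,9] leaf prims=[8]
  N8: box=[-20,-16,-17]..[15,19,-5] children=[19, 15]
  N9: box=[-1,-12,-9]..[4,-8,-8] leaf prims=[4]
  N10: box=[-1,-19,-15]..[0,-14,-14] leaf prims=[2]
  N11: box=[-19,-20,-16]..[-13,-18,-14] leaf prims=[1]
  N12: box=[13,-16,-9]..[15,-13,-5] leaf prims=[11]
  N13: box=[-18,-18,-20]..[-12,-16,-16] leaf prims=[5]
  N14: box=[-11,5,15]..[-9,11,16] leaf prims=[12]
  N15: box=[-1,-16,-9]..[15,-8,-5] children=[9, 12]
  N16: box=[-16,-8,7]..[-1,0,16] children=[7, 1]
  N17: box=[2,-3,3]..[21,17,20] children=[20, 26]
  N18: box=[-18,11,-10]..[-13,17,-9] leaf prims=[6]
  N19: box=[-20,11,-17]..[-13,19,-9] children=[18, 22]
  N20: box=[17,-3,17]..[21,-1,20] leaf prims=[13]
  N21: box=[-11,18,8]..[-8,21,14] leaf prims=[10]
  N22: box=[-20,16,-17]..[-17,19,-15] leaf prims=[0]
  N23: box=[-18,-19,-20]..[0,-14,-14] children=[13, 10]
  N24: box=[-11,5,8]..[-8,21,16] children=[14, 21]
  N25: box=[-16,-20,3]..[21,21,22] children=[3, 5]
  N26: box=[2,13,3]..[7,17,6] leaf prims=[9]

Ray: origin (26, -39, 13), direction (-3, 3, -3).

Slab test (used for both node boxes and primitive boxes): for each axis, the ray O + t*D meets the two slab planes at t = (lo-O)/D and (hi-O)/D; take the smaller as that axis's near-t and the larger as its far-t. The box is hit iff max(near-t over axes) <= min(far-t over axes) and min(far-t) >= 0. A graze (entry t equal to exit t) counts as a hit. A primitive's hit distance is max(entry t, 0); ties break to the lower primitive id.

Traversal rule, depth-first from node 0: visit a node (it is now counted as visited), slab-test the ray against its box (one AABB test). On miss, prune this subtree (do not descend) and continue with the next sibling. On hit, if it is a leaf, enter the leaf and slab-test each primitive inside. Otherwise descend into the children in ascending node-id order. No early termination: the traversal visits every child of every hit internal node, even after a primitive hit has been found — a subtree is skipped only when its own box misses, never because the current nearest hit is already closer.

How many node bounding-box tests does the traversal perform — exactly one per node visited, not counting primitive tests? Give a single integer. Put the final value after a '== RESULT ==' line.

Walk:
N0 x:[5/3,46/3] y:[19/3,20] z:[-3,11] -> hit [19/3,11], descend [4, 25]
  N4 x:[11/3,46/3] y:[19/3,58/3] z:[6,11] -> hit [19/3,11], descend [6, 8]
    N6 x:[26/3,15] y:[19/3,25/3] z:[9,11] -> miss, prune
    N8 x:[11/3,46/3] y:[23/3,58/3] z:[6,10] -> hit [23/3,10], descend [15, 19]
      N15 x:[11/3,9] y:[23/3,31/3] z:[6,22/3] -> miss, prune
      N19 x:[13,46/3] y:[50/3,58/3] z:[22/3,10] -> miss, prune
  N25 x:[5/3,14] y:[19/3,20] z:[-3,10/3] -> miss, prune

7 AABB tests over nodes [0, 4, 6, 8, 15, 19, 25]; 0 leaves entered; closest miss.

== RESULT ==
7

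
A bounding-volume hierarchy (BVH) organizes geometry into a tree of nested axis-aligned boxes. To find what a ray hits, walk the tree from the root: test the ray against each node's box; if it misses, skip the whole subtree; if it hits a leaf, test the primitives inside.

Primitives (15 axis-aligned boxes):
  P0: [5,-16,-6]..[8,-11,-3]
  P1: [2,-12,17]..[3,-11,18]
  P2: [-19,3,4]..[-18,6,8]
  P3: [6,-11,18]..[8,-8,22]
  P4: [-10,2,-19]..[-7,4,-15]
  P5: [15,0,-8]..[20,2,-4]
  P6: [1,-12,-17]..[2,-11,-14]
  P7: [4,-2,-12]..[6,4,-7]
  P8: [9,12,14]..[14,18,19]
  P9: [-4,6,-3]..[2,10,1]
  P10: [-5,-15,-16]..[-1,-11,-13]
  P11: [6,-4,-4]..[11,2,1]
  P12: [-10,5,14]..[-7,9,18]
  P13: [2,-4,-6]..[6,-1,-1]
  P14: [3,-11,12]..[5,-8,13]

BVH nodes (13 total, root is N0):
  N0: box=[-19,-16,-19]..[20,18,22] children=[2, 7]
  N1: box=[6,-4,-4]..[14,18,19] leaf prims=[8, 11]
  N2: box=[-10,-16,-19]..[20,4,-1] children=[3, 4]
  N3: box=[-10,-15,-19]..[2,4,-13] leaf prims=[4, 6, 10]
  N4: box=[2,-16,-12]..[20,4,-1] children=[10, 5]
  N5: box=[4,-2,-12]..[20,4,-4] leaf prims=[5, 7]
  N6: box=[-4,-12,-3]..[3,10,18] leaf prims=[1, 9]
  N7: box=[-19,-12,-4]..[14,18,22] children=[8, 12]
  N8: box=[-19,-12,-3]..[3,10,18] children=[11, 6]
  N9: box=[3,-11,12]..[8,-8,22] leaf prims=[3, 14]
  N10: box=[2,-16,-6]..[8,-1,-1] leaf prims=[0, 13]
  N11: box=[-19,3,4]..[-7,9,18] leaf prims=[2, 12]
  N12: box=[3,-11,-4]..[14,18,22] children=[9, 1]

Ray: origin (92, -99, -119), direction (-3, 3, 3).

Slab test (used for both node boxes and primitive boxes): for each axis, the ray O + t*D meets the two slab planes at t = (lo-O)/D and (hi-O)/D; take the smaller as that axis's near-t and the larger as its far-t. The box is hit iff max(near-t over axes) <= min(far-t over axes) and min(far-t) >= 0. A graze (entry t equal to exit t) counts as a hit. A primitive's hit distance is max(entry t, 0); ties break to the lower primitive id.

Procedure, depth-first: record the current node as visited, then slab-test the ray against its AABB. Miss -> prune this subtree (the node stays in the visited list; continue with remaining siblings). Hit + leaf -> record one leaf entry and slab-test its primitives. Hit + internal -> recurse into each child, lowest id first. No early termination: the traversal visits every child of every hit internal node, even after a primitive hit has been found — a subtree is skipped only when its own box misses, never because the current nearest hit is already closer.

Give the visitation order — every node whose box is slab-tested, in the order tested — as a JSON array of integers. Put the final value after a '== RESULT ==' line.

Walk:
N0 x:[24,37] y:[83/3,39] z:[100/3,47] -> hit [100/3,37], descend [2, 7]
  N2 x:[24,34] y:[83/3,103/3] z:[100/3,118/3] -> hit [100/3,34], descend [3, 4]
    N3 x:[30,34] y:[28,103/3] z:[100/3,106/3] -> hit [100/3,34] leaf, test {P4@t=101/3, P6(miss), P10(miss)}
    N4 x:[24,30] y:[83/3,103/3] z:[107/3,118/3] -> miss, prune
  N7 x:[26,37] y:[29,39] z:[115/3,47] -> miss, prune

order=[0, 2, 3, 4, 7]  |boxes|=5  |leaves|=1  hit=P4

== RESULT ==
[0, 2, 3, 4, 7]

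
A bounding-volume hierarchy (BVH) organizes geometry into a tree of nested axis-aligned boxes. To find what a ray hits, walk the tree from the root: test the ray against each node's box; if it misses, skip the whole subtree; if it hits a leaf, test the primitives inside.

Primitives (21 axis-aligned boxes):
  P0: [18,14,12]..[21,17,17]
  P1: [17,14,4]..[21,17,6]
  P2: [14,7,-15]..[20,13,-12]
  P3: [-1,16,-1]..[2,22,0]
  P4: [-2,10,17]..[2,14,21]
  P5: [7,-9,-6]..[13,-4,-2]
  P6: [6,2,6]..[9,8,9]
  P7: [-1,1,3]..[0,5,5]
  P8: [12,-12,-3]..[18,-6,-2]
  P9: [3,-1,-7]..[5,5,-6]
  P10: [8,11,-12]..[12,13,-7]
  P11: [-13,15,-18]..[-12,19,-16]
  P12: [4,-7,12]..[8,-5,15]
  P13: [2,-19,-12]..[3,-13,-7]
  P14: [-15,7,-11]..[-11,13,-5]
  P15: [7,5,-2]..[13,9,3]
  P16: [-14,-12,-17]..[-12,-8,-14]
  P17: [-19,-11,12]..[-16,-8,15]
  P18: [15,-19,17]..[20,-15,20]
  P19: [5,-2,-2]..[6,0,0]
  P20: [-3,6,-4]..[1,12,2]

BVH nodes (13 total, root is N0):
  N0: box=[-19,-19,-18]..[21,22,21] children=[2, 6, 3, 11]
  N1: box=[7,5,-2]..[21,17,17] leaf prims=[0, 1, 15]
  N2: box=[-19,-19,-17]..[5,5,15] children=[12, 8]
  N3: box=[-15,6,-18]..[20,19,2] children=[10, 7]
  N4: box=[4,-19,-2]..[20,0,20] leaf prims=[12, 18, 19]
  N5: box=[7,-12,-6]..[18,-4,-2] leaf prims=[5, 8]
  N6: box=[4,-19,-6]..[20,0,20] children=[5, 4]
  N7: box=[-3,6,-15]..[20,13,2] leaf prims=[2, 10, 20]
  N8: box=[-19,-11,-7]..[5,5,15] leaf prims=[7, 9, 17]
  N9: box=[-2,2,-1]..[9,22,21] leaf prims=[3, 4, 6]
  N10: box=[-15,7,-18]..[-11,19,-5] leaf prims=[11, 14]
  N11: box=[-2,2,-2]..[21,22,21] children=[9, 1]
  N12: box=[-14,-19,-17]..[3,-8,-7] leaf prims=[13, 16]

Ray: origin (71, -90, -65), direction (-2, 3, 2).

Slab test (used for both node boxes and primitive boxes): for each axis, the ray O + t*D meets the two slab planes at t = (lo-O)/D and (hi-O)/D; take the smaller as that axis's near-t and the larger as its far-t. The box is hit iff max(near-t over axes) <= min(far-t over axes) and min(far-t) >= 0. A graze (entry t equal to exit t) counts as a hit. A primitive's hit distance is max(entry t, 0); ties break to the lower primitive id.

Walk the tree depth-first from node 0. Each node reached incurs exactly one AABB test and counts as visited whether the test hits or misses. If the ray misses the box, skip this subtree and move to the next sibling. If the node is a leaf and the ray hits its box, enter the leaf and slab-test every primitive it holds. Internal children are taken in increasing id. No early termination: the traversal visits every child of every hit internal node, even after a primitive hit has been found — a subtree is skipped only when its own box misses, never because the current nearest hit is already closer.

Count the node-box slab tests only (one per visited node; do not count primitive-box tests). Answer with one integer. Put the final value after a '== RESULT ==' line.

Traverse from the root:
N0 x:[25,45] y:[71/3,112/3] z:[47/2,43] -> hit [25,112/3], descend [2, 3, 6, 11]
  N2 x:[33,45] y:[71/3,95/3] z:[24,40] -> miss, prune
  N3 x:[51/2,43] y:[32,109/3] z:[47/2,67/2] -> hit [32,67/2], descend [7, 10]
    N7 x:[51/2,37] y:[32,103/3] z:[25,67/2] -> hit [32,67/2] leaf, test {P2(miss), P10(miss), P20(miss)}
    N10 x:[41,43] y:[97/3,109/3] z:[47/2,30] -> miss, prune
  N6 x:[51/2,67/2] y:[71/3,30] z:[59/2,85/2] -> hit [59/2,30], descend [4, 5]
    N4 x:[51/2,67/2] y:[71/3,30] z:[63/2,85/2] -> miss, prune
    N5 x:[53/2,32] y:[26,86/3] z:[59/2,63/2] -> miss, prune
  N11 x:[25,73/2] y:[92/3,112/3] z:[63/2,43] -> hit [63/2,73/2], descend [1, 9]
    N1 x:[25,32] y:[95/3,107/3] z:[63/2,41] -> hit [95/3,32] leaf, test {P0(miss), P1(miss), P15@t=95/3}
    N9 x:[31,73/2] y:[92/3,112/3] z:[32,43] -> hit [32,73/2] leaf, test {P3(miss), P4(miss), P6(miss)}

order=[0, 2, 3, 7, 10, 6, 4, 5, 11, 1, 9]  |boxes|=11  |leaves|=3  hit=P15

== RESULT ==
11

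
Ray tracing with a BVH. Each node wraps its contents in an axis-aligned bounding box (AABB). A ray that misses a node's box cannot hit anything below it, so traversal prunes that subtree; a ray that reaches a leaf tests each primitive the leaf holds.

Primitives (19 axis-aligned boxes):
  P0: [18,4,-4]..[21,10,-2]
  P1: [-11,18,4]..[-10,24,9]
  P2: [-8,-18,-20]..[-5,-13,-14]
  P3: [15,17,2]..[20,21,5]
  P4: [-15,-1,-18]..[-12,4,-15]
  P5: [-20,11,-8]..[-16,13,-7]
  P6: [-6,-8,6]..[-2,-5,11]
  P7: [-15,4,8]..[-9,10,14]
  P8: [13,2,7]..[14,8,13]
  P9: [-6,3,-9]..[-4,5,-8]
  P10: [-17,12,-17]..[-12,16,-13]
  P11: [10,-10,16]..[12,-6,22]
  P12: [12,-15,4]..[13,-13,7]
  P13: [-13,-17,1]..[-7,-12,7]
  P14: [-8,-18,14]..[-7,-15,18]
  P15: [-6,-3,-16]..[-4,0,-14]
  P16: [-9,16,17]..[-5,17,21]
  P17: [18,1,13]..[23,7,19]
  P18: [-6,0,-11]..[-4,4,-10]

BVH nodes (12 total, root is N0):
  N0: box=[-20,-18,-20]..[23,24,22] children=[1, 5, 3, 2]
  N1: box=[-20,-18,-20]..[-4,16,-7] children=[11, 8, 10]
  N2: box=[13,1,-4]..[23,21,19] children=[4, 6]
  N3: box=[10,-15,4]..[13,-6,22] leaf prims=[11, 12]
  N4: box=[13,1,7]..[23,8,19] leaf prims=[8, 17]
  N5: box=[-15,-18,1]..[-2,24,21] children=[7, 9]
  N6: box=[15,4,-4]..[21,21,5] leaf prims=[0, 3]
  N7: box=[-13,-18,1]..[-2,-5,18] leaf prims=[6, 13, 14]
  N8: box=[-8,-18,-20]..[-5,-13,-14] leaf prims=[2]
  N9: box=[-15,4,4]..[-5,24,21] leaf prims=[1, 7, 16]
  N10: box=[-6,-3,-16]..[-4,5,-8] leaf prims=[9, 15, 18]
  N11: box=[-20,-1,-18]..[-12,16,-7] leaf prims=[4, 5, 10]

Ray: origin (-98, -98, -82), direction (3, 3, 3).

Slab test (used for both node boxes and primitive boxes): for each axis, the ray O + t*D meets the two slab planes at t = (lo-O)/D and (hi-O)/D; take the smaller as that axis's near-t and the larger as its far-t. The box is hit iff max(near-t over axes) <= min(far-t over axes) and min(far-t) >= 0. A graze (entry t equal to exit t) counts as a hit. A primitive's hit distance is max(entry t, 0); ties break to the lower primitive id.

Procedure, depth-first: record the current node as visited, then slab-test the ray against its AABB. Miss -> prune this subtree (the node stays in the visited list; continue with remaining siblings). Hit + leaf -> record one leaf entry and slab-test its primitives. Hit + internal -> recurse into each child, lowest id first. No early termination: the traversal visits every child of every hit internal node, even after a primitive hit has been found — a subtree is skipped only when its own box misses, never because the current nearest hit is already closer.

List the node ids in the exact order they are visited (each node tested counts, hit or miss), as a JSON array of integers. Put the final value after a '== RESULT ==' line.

Walk:
N0 x:[26,121/3] y:[80/3,122/3] z:[62/3,104/3] -> hit [80/3,104/3], descend [1, 2, 3, 5]
  N1 x:[26,94/3] y:[80/3,38] z:[62/3,25] -> miss, prune
  N2 x:[37,121/3] y:[33,119/3] z:[26,101/3] -> miss, prune
  N3 x:[36,37] y:[83/3,92/3] z:[86/3,104/3] -> miss, prune
  N5 x:[83/3,32] y:[80/3,122/3] z:[83/3,103/3] -> hit [83/3,32], descend [7, 9]
    N7 x:[85/3,32] y:[80/3,31] z:[83/3,100/3] -> hit [85/3,31] leaf, test {P6@t=92/3, P13@t=85/3, P14(miss)}
    N9 x:[83/3,31] y:[34,122/3] z:[86/3,103/3] -> miss, prune

7 AABB tests over nodes [0, 1, 2, 3, 5, 7, 9]; 1 leaf entered; closest P13.

== RESULT ==
[0, 1, 2, 3, 5, 7, 9]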